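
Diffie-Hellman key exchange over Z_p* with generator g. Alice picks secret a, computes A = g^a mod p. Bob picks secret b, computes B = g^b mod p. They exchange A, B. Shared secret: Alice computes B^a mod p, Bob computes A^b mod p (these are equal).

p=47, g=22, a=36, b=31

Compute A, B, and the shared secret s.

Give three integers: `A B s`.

Answer: 16 30 42

Derivation:
A = 22^36 mod 47  (bits of 36 = 100100)
  bit 0 = 1: r = r^2 * 22 mod 47 = 1^2 * 22 = 1*22 = 22
  bit 1 = 0: r = r^2 mod 47 = 22^2 = 14
  bit 2 = 0: r = r^2 mod 47 = 14^2 = 8
  bit 3 = 1: r = r^2 * 22 mod 47 = 8^2 * 22 = 17*22 = 45
  bit 4 = 0: r = r^2 mod 47 = 45^2 = 4
  bit 5 = 0: r = r^2 mod 47 = 4^2 = 16
  -> A = 16
B = 22^31 mod 47  (bits of 31 = 11111)
  bit 0 = 1: r = r^2 * 22 mod 47 = 1^2 * 22 = 1*22 = 22
  bit 1 = 1: r = r^2 * 22 mod 47 = 22^2 * 22 = 14*22 = 26
  bit 2 = 1: r = r^2 * 22 mod 47 = 26^2 * 22 = 18*22 = 20
  bit 3 = 1: r = r^2 * 22 mod 47 = 20^2 * 22 = 24*22 = 11
  bit 4 = 1: r = r^2 * 22 mod 47 = 11^2 * 22 = 27*22 = 30
  -> B = 30
s = B^a = 30^36 mod 47  (bits of 36 = 100100)
  bit 0 = 1: r = r^2 * 30 mod 47 = 1^2 * 30 = 1*30 = 30
  bit 1 = 0: r = r^2 mod 47 = 30^2 = 7
  bit 2 = 0: r = r^2 mod 47 = 7^2 = 2
  bit 3 = 1: r = r^2 * 30 mod 47 = 2^2 * 30 = 4*30 = 26
  bit 4 = 0: r = r^2 mod 47 = 26^2 = 18
  bit 5 = 0: r = r^2 mod 47 = 18^2 = 42
  -> s = B^a = 42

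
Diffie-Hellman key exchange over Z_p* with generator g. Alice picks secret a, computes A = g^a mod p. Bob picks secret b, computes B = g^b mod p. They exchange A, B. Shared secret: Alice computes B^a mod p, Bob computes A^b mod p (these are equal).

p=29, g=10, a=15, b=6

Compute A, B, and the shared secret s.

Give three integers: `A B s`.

A = 10^15 mod 29  (bits of 15 = 1111)
  bit 0 = 1: r = r^2 * 10 mod 29 = 1^2 * 10 = 1*10 = 10
  bit 1 = 1: r = r^2 * 10 mod 29 = 10^2 * 10 = 13*10 = 14
  bit 2 = 1: r = r^2 * 10 mod 29 = 14^2 * 10 = 22*10 = 17
  bit 3 = 1: r = r^2 * 10 mod 29 = 17^2 * 10 = 28*10 = 19
  -> A = 19
B = 10^6 mod 29  (bits of 6 = 110)
  bit 0 = 1: r = r^2 * 10 mod 29 = 1^2 * 10 = 1*10 = 10
  bit 1 = 1: r = r^2 * 10 mod 29 = 10^2 * 10 = 13*10 = 14
  bit 2 = 0: r = r^2 mod 29 = 14^2 = 22
  -> B = 22
s = B^a = 22^15 mod 29  (bits of 15 = 1111)
  bit 0 = 1: r = r^2 * 22 mod 29 = 1^2 * 22 = 1*22 = 22
  bit 1 = 1: r = r^2 * 22 mod 29 = 22^2 * 22 = 20*22 = 5
  bit 2 = 1: r = r^2 * 22 mod 29 = 5^2 * 22 = 25*22 = 28
  bit 3 = 1: r = r^2 * 22 mod 29 = 28^2 * 22 = 1*22 = 22
  -> s = B^a = 22

Answer: 19 22 22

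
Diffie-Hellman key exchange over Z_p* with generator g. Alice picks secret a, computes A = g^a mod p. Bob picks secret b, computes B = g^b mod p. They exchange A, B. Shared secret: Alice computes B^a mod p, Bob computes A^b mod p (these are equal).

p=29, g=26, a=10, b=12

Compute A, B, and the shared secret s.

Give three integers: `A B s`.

Answer: 5 16 7

Derivation:
A = 26^10 mod 29  (bits of 10 = 1010)
  bit 0 = 1: r = r^2 * 26 mod 29 = 1^2 * 26 = 1*26 = 26
  bit 1 = 0: r = r^2 mod 29 = 26^2 = 9
  bit 2 = 1: r = r^2 * 26 mod 29 = 9^2 * 26 = 23*26 = 18
  bit 3 = 0: r = r^2 mod 29 = 18^2 = 5
  -> A = 5
B = 26^12 mod 29  (bits of 12 = 1100)
  bit 0 = 1: r = r^2 * 26 mod 29 = 1^2 * 26 = 1*26 = 26
  bit 1 = 1: r = r^2 * 26 mod 29 = 26^2 * 26 = 9*26 = 2
  bit 2 = 0: r = r^2 mod 29 = 2^2 = 4
  bit 3 = 0: r = r^2 mod 29 = 4^2 = 16
  -> B = 16
s = B^a = 16^10 mod 29  (bits of 10 = 1010)
  bit 0 = 1: r = r^2 * 16 mod 29 = 1^2 * 16 = 1*16 = 16
  bit 1 = 0: r = r^2 mod 29 = 16^2 = 24
  bit 2 = 1: r = r^2 * 16 mod 29 = 24^2 * 16 = 25*16 = 23
  bit 3 = 0: r = r^2 mod 29 = 23^2 = 7
  -> s = B^a = 7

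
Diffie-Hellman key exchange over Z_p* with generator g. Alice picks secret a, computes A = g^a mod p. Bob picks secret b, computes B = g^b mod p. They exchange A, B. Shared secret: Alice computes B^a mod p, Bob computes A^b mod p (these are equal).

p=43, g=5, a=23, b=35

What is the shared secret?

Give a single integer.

Answer: 37

Derivation:
A = 5^23 mod 43  (bits of 23 = 10111)
  bit 0 = 1: r = r^2 * 5 mod 43 = 1^2 * 5 = 1*5 = 5
  bit 1 = 0: r = r^2 mod 43 = 5^2 = 25
  bit 2 = 1: r = r^2 * 5 mod 43 = 25^2 * 5 = 23*5 = 29
  bit 3 = 1: r = r^2 * 5 mod 43 = 29^2 * 5 = 24*5 = 34
  bit 4 = 1: r = r^2 * 5 mod 43 = 34^2 * 5 = 38*5 = 18
  -> A = 18
B = 5^35 mod 43  (bits of 35 = 100011)
  bit 0 = 1: r = r^2 * 5 mod 43 = 1^2 * 5 = 1*5 = 5
  bit 1 = 0: r = r^2 mod 43 = 5^2 = 25
  bit 2 = 0: r = r^2 mod 43 = 25^2 = 23
  bit 3 = 0: r = r^2 mod 43 = 23^2 = 13
  bit 4 = 1: r = r^2 * 5 mod 43 = 13^2 * 5 = 40*5 = 28
  bit 5 = 1: r = r^2 * 5 mod 43 = 28^2 * 5 = 10*5 = 7
  -> B = 7
s = B^a = 7^23 mod 43  (bits of 23 = 10111)
  bit 0 = 1: r = r^2 * 7 mod 43 = 1^2 * 7 = 1*7 = 7
  bit 1 = 0: r = r^2 mod 43 = 7^2 = 6
  bit 2 = 1: r = r^2 * 7 mod 43 = 6^2 * 7 = 36*7 = 37
  bit 3 = 1: r = r^2 * 7 mod 43 = 37^2 * 7 = 36*7 = 37
  bit 4 = 1: r = r^2 * 7 mod 43 = 37^2 * 7 = 36*7 = 37
  -> s = B^a = 37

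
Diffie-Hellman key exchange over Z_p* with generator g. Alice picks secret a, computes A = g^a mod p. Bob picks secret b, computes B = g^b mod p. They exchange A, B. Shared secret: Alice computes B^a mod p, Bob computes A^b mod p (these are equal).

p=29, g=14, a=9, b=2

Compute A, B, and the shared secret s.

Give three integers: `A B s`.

A = 14^9 mod 29  (bits of 9 = 1001)
  bit 0 = 1: r = r^2 * 14 mod 29 = 1^2 * 14 = 1*14 = 14
  bit 1 = 0: r = r^2 mod 29 = 14^2 = 22
  bit 2 = 0: r = r^2 mod 29 = 22^2 = 20
  bit 3 = 1: r = r^2 * 14 mod 29 = 20^2 * 14 = 23*14 = 3
  -> A = 3
B = 14^2 mod 29  (bits of 2 = 10)
  bit 0 = 1: r = r^2 * 14 mod 29 = 1^2 * 14 = 1*14 = 14
  bit 1 = 0: r = r^2 mod 29 = 14^2 = 22
  -> B = 22
s = B^a = 22^9 mod 29  (bits of 9 = 1001)
  bit 0 = 1: r = r^2 * 22 mod 29 = 1^2 * 22 = 1*22 = 22
  bit 1 = 0: r = r^2 mod 29 = 22^2 = 20
  bit 2 = 0: r = r^2 mod 29 = 20^2 = 23
  bit 3 = 1: r = r^2 * 22 mod 29 = 23^2 * 22 = 7*22 = 9
  -> s = B^a = 9

Answer: 3 22 9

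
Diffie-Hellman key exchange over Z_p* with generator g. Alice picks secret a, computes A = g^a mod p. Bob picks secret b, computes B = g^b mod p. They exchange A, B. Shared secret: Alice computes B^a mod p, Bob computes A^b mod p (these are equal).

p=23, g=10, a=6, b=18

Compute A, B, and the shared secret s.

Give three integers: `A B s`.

Answer: 6 9 3

Derivation:
A = 10^6 mod 23  (bits of 6 = 110)
  bit 0 = 1: r = r^2 * 10 mod 23 = 1^2 * 10 = 1*10 = 10
  bit 1 = 1: r = r^2 * 10 mod 23 = 10^2 * 10 = 8*10 = 11
  bit 2 = 0: r = r^2 mod 23 = 11^2 = 6
  -> A = 6
B = 10^18 mod 23  (bits of 18 = 10010)
  bit 0 = 1: r = r^2 * 10 mod 23 = 1^2 * 10 = 1*10 = 10
  bit 1 = 0: r = r^2 mod 23 = 10^2 = 8
  bit 2 = 0: r = r^2 mod 23 = 8^2 = 18
  bit 3 = 1: r = r^2 * 10 mod 23 = 18^2 * 10 = 2*10 = 20
  bit 4 = 0: r = r^2 mod 23 = 20^2 = 9
  -> B = 9
s = B^a = 9^6 mod 23  (bits of 6 = 110)
  bit 0 = 1: r = r^2 * 9 mod 23 = 1^2 * 9 = 1*9 = 9
  bit 1 = 1: r = r^2 * 9 mod 23 = 9^2 * 9 = 12*9 = 16
  bit 2 = 0: r = r^2 mod 23 = 16^2 = 3
  -> s = B^a = 3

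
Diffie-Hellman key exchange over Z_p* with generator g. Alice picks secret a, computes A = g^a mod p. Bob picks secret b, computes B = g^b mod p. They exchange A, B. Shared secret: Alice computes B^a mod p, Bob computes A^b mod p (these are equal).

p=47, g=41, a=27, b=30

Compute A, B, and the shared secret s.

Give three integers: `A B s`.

A = 41^27 mod 47  (bits of 27 = 11011)
  bit 0 = 1: r = r^2 * 41 mod 47 = 1^2 * 41 = 1*41 = 41
  bit 1 = 1: r = r^2 * 41 mod 47 = 41^2 * 41 = 36*41 = 19
  bit 2 = 0: r = r^2 mod 47 = 19^2 = 32
  bit 3 = 1: r = r^2 * 41 mod 47 = 32^2 * 41 = 37*41 = 13
  bit 4 = 1: r = r^2 * 41 mod 47 = 13^2 * 41 = 28*41 = 20
  -> A = 20
B = 41^30 mod 47  (bits of 30 = 11110)
  bit 0 = 1: r = r^2 * 41 mod 47 = 1^2 * 41 = 1*41 = 41
  bit 1 = 1: r = r^2 * 41 mod 47 = 41^2 * 41 = 36*41 = 19
  bit 2 = 1: r = r^2 * 41 mod 47 = 19^2 * 41 = 32*41 = 43
  bit 3 = 1: r = r^2 * 41 mod 47 = 43^2 * 41 = 16*41 = 45
  bit 4 = 0: r = r^2 mod 47 = 45^2 = 4
  -> B = 4
s = B^a = 4^27 mod 47  (bits of 27 = 11011)
  bit 0 = 1: r = r^2 * 4 mod 47 = 1^2 * 4 = 1*4 = 4
  bit 1 = 1: r = r^2 * 4 mod 47 = 4^2 * 4 = 16*4 = 17
  bit 2 = 0: r = r^2 mod 47 = 17^2 = 7
  bit 3 = 1: r = r^2 * 4 mod 47 = 7^2 * 4 = 2*4 = 8
  bit 4 = 1: r = r^2 * 4 mod 47 = 8^2 * 4 = 17*4 = 21
  -> s = B^a = 21

Answer: 20 4 21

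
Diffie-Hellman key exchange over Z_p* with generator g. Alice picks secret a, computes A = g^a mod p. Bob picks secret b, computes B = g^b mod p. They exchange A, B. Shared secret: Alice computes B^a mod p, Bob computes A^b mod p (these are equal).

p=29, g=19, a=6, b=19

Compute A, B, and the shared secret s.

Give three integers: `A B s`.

A = 19^6 mod 29  (bits of 6 = 110)
  bit 0 = 1: r = r^2 * 19 mod 29 = 1^2 * 19 = 1*19 = 19
  bit 1 = 1: r = r^2 * 19 mod 29 = 19^2 * 19 = 13*19 = 15
  bit 2 = 0: r = r^2 mod 29 = 15^2 = 22
  -> A = 22
B = 19^19 mod 29  (bits of 19 = 10011)
  bit 0 = 1: r = r^2 * 19 mod 29 = 1^2 * 19 = 1*19 = 19
  bit 1 = 0: r = r^2 mod 29 = 19^2 = 13
  bit 2 = 0: r = r^2 mod 29 = 13^2 = 24
  bit 3 = 1: r = r^2 * 19 mod 29 = 24^2 * 19 = 25*19 = 11
  bit 4 = 1: r = r^2 * 19 mod 29 = 11^2 * 19 = 5*19 = 8
  -> B = 8
s = B^a = 8^6 mod 29  (bits of 6 = 110)
  bit 0 = 1: r = r^2 * 8 mod 29 = 1^2 * 8 = 1*8 = 8
  bit 1 = 1: r = r^2 * 8 mod 29 = 8^2 * 8 = 6*8 = 19
  bit 2 = 0: r = r^2 mod 29 = 19^2 = 13
  -> s = B^a = 13

Answer: 22 8 13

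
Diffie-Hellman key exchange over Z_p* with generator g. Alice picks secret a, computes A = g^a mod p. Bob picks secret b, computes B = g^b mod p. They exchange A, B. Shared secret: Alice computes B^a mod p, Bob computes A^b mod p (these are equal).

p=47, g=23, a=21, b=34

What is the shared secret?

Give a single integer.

Answer: 24

Derivation:
A = 23^21 mod 47  (bits of 21 = 10101)
  bit 0 = 1: r = r^2 * 23 mod 47 = 1^2 * 23 = 1*23 = 23
  bit 1 = 0: r = r^2 mod 47 = 23^2 = 12
  bit 2 = 1: r = r^2 * 23 mod 47 = 12^2 * 23 = 3*23 = 22
  bit 3 = 0: r = r^2 mod 47 = 22^2 = 14
  bit 4 = 1: r = r^2 * 23 mod 47 = 14^2 * 23 = 8*23 = 43
  -> A = 43
B = 23^34 mod 47  (bits of 34 = 100010)
  bit 0 = 1: r = r^2 * 23 mod 47 = 1^2 * 23 = 1*23 = 23
  bit 1 = 0: r = r^2 mod 47 = 23^2 = 12
  bit 2 = 0: r = r^2 mod 47 = 12^2 = 3
  bit 3 = 0: r = r^2 mod 47 = 3^2 = 9
  bit 4 = 1: r = r^2 * 23 mod 47 = 9^2 * 23 = 34*23 = 30
  bit 5 = 0: r = r^2 mod 47 = 30^2 = 7
  -> B = 7
s = B^a = 7^21 mod 47  (bits of 21 = 10101)
  bit 0 = 1: r = r^2 * 7 mod 47 = 1^2 * 7 = 1*7 = 7
  bit 1 = 0: r = r^2 mod 47 = 7^2 = 2
  bit 2 = 1: r = r^2 * 7 mod 47 = 2^2 * 7 = 4*7 = 28
  bit 3 = 0: r = r^2 mod 47 = 28^2 = 32
  bit 4 = 1: r = r^2 * 7 mod 47 = 32^2 * 7 = 37*7 = 24
  -> s = B^a = 24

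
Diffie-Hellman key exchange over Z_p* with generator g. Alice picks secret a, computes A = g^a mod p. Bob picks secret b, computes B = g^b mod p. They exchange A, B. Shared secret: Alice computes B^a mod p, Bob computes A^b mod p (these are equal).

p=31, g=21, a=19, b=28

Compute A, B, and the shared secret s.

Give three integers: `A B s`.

Answer: 13 9 20

Derivation:
A = 21^19 mod 31  (bits of 19 = 10011)
  bit 0 = 1: r = r^2 * 21 mod 31 = 1^2 * 21 = 1*21 = 21
  bit 1 = 0: r = r^2 mod 31 = 21^2 = 7
  bit 2 = 0: r = r^2 mod 31 = 7^2 = 18
  bit 3 = 1: r = r^2 * 21 mod 31 = 18^2 * 21 = 14*21 = 15
  bit 4 = 1: r = r^2 * 21 mod 31 = 15^2 * 21 = 8*21 = 13
  -> A = 13
B = 21^28 mod 31  (bits of 28 = 11100)
  bit 0 = 1: r = r^2 * 21 mod 31 = 1^2 * 21 = 1*21 = 21
  bit 1 = 1: r = r^2 * 21 mod 31 = 21^2 * 21 = 7*21 = 23
  bit 2 = 1: r = r^2 * 21 mod 31 = 23^2 * 21 = 2*21 = 11
  bit 3 = 0: r = r^2 mod 31 = 11^2 = 28
  bit 4 = 0: r = r^2 mod 31 = 28^2 = 9
  -> B = 9
s = B^a = 9^19 mod 31  (bits of 19 = 10011)
  bit 0 = 1: r = r^2 * 9 mod 31 = 1^2 * 9 = 1*9 = 9
  bit 1 = 0: r = r^2 mod 31 = 9^2 = 19
  bit 2 = 0: r = r^2 mod 31 = 19^2 = 20
  bit 3 = 1: r = r^2 * 9 mod 31 = 20^2 * 9 = 28*9 = 4
  bit 4 = 1: r = r^2 * 9 mod 31 = 4^2 * 9 = 16*9 = 20
  -> s = B^a = 20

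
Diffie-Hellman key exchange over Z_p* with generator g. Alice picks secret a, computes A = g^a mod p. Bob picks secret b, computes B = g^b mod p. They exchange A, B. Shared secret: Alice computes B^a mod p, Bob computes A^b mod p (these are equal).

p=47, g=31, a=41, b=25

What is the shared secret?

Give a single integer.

Answer: 30

Derivation:
A = 31^41 mod 47  (bits of 41 = 101001)
  bit 0 = 1: r = r^2 * 31 mod 47 = 1^2 * 31 = 1*31 = 31
  bit 1 = 0: r = r^2 mod 47 = 31^2 = 21
  bit 2 = 1: r = r^2 * 31 mod 47 = 21^2 * 31 = 18*31 = 41
  bit 3 = 0: r = r^2 mod 47 = 41^2 = 36
  bit 4 = 0: r = r^2 mod 47 = 36^2 = 27
  bit 5 = 1: r = r^2 * 31 mod 47 = 27^2 * 31 = 24*31 = 39
  -> A = 39
B = 31^25 mod 47  (bits of 25 = 11001)
  bit 0 = 1: r = r^2 * 31 mod 47 = 1^2 * 31 = 1*31 = 31
  bit 1 = 1: r = r^2 * 31 mod 47 = 31^2 * 31 = 21*31 = 40
  bit 2 = 0: r = r^2 mod 47 = 40^2 = 2
  bit 3 = 0: r = r^2 mod 47 = 2^2 = 4
  bit 4 = 1: r = r^2 * 31 mod 47 = 4^2 * 31 = 16*31 = 26
  -> B = 26
s = B^a = 26^41 mod 47  (bits of 41 = 101001)
  bit 0 = 1: r = r^2 * 26 mod 47 = 1^2 * 26 = 1*26 = 26
  bit 1 = 0: r = r^2 mod 47 = 26^2 = 18
  bit 2 = 1: r = r^2 * 26 mod 47 = 18^2 * 26 = 42*26 = 11
  bit 3 = 0: r = r^2 mod 47 = 11^2 = 27
  bit 4 = 0: r = r^2 mod 47 = 27^2 = 24
  bit 5 = 1: r = r^2 * 26 mod 47 = 24^2 * 26 = 12*26 = 30
  -> s = B^a = 30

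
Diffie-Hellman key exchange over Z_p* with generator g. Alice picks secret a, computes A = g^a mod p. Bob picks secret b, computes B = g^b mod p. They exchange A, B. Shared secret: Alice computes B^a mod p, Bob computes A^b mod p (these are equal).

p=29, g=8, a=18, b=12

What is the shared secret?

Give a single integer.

Answer: 16

Derivation:
A = 8^18 mod 29  (bits of 18 = 10010)
  bit 0 = 1: r = r^2 * 8 mod 29 = 1^2 * 8 = 1*8 = 8
  bit 1 = 0: r = r^2 mod 29 = 8^2 = 6
  bit 2 = 0: r = r^2 mod 29 = 6^2 = 7
  bit 3 = 1: r = r^2 * 8 mod 29 = 7^2 * 8 = 20*8 = 15
  bit 4 = 0: r = r^2 mod 29 = 15^2 = 22
  -> A = 22
B = 8^12 mod 29  (bits of 12 = 1100)
  bit 0 = 1: r = r^2 * 8 mod 29 = 1^2 * 8 = 1*8 = 8
  bit 1 = 1: r = r^2 * 8 mod 29 = 8^2 * 8 = 6*8 = 19
  bit 2 = 0: r = r^2 mod 29 = 19^2 = 13
  bit 3 = 0: r = r^2 mod 29 = 13^2 = 24
  -> B = 24
s = B^a = 24^18 mod 29  (bits of 18 = 10010)
  bit 0 = 1: r = r^2 * 24 mod 29 = 1^2 * 24 = 1*24 = 24
  bit 1 = 0: r = r^2 mod 29 = 24^2 = 25
  bit 2 = 0: r = r^2 mod 29 = 25^2 = 16
  bit 3 = 1: r = r^2 * 24 mod 29 = 16^2 * 24 = 24*24 = 25
  bit 4 = 0: r = r^2 mod 29 = 25^2 = 16
  -> s = B^a = 16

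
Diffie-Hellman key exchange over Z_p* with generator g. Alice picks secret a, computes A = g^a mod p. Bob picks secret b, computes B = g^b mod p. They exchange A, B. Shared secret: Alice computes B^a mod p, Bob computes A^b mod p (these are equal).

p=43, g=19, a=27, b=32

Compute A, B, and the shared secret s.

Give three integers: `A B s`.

Answer: 32 14 21

Derivation:
A = 19^27 mod 43  (bits of 27 = 11011)
  bit 0 = 1: r = r^2 * 19 mod 43 = 1^2 * 19 = 1*19 = 19
  bit 1 = 1: r = r^2 * 19 mod 43 = 19^2 * 19 = 17*19 = 22
  bit 2 = 0: r = r^2 mod 43 = 22^2 = 11
  bit 3 = 1: r = r^2 * 19 mod 43 = 11^2 * 19 = 35*19 = 20
  bit 4 = 1: r = r^2 * 19 mod 43 = 20^2 * 19 = 13*19 = 32
  -> A = 32
B = 19^32 mod 43  (bits of 32 = 100000)
  bit 0 = 1: r = r^2 * 19 mod 43 = 1^2 * 19 = 1*19 = 19
  bit 1 = 0: r = r^2 mod 43 = 19^2 = 17
  bit 2 = 0: r = r^2 mod 43 = 17^2 = 31
  bit 3 = 0: r = r^2 mod 43 = 31^2 = 15
  bit 4 = 0: r = r^2 mod 43 = 15^2 = 10
  bit 5 = 0: r = r^2 mod 43 = 10^2 = 14
  -> B = 14
s = B^a = 14^27 mod 43  (bits of 27 = 11011)
  bit 0 = 1: r = r^2 * 14 mod 43 = 1^2 * 14 = 1*14 = 14
  bit 1 = 1: r = r^2 * 14 mod 43 = 14^2 * 14 = 24*14 = 35
  bit 2 = 0: r = r^2 mod 43 = 35^2 = 21
  bit 3 = 1: r = r^2 * 14 mod 43 = 21^2 * 14 = 11*14 = 25
  bit 4 = 1: r = r^2 * 14 mod 43 = 25^2 * 14 = 23*14 = 21
  -> s = B^a = 21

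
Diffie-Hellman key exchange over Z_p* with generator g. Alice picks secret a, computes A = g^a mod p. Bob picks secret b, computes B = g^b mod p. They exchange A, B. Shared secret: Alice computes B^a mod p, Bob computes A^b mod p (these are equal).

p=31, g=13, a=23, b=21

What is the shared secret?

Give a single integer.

A = 13^23 mod 31  (bits of 23 = 10111)
  bit 0 = 1: r = r^2 * 13 mod 31 = 1^2 * 13 = 1*13 = 13
  bit 1 = 0: r = r^2 mod 31 = 13^2 = 14
  bit 2 = 1: r = r^2 * 13 mod 31 = 14^2 * 13 = 10*13 = 6
  bit 3 = 1: r = r^2 * 13 mod 31 = 6^2 * 13 = 5*13 = 3
  bit 4 = 1: r = r^2 * 13 mod 31 = 3^2 * 13 = 9*13 = 24
  -> A = 24
B = 13^21 mod 31  (bits of 21 = 10101)
  bit 0 = 1: r = r^2 * 13 mod 31 = 1^2 * 13 = 1*13 = 13
  bit 1 = 0: r = r^2 mod 31 = 13^2 = 14
  bit 2 = 1: r = r^2 * 13 mod 31 = 14^2 * 13 = 10*13 = 6
  bit 3 = 0: r = r^2 mod 31 = 6^2 = 5
  bit 4 = 1: r = r^2 * 13 mod 31 = 5^2 * 13 = 25*13 = 15
  -> B = 15
s = B^a = 15^23 mod 31  (bits of 23 = 10111)
  bit 0 = 1: r = r^2 * 15 mod 31 = 1^2 * 15 = 1*15 = 15
  bit 1 = 0: r = r^2 mod 31 = 15^2 = 8
  bit 2 = 1: r = r^2 * 15 mod 31 = 8^2 * 15 = 2*15 = 30
  bit 3 = 1: r = r^2 * 15 mod 31 = 30^2 * 15 = 1*15 = 15
  bit 4 = 1: r = r^2 * 15 mod 31 = 15^2 * 15 = 8*15 = 27
  -> s = B^a = 27

Answer: 27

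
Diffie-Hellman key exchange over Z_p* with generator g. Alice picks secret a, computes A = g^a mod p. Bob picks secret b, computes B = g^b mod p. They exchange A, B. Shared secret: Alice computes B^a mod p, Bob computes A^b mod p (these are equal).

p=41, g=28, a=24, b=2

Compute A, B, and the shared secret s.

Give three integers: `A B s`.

Answer: 16 5 10

Derivation:
A = 28^24 mod 41  (bits of 24 = 11000)
  bit 0 = 1: r = r^2 * 28 mod 41 = 1^2 * 28 = 1*28 = 28
  bit 1 = 1: r = r^2 * 28 mod 41 = 28^2 * 28 = 5*28 = 17
  bit 2 = 0: r = r^2 mod 41 = 17^2 = 2
  bit 3 = 0: r = r^2 mod 41 = 2^2 = 4
  bit 4 = 0: r = r^2 mod 41 = 4^2 = 16
  -> A = 16
B = 28^2 mod 41  (bits of 2 = 10)
  bit 0 = 1: r = r^2 * 28 mod 41 = 1^2 * 28 = 1*28 = 28
  bit 1 = 0: r = r^2 mod 41 = 28^2 = 5
  -> B = 5
s = B^a = 5^24 mod 41  (bits of 24 = 11000)
  bit 0 = 1: r = r^2 * 5 mod 41 = 1^2 * 5 = 1*5 = 5
  bit 1 = 1: r = r^2 * 5 mod 41 = 5^2 * 5 = 25*5 = 2
  bit 2 = 0: r = r^2 mod 41 = 2^2 = 4
  bit 3 = 0: r = r^2 mod 41 = 4^2 = 16
  bit 4 = 0: r = r^2 mod 41 = 16^2 = 10
  -> s = B^a = 10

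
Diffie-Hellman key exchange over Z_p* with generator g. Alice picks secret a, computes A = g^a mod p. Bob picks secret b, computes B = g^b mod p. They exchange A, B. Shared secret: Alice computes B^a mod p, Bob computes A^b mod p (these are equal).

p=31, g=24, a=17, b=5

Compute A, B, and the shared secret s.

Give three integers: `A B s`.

A = 24^17 mod 31  (bits of 17 = 10001)
  bit 0 = 1: r = r^2 * 24 mod 31 = 1^2 * 24 = 1*24 = 24
  bit 1 = 0: r = r^2 mod 31 = 24^2 = 18
  bit 2 = 0: r = r^2 mod 31 = 18^2 = 14
  bit 3 = 0: r = r^2 mod 31 = 14^2 = 10
  bit 4 = 1: r = r^2 * 24 mod 31 = 10^2 * 24 = 7*24 = 13
  -> A = 13
B = 24^5 mod 31  (bits of 5 = 101)
  bit 0 = 1: r = r^2 * 24 mod 31 = 1^2 * 24 = 1*24 = 24
  bit 1 = 0: r = r^2 mod 31 = 24^2 = 18
  bit 2 = 1: r = r^2 * 24 mod 31 = 18^2 * 24 = 14*24 = 26
  -> B = 26
s = B^a = 26^17 mod 31  (bits of 17 = 10001)
  bit 0 = 1: r = r^2 * 26 mod 31 = 1^2 * 26 = 1*26 = 26
  bit 1 = 0: r = r^2 mod 31 = 26^2 = 25
  bit 2 = 0: r = r^2 mod 31 = 25^2 = 5
  bit 3 = 0: r = r^2 mod 31 = 5^2 = 25
  bit 4 = 1: r = r^2 * 26 mod 31 = 25^2 * 26 = 5*26 = 6
  -> s = B^a = 6

Answer: 13 26 6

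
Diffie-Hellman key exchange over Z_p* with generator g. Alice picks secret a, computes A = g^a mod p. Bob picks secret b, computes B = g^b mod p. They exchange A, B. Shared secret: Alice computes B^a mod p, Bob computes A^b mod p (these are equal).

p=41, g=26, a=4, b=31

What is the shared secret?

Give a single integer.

A = 26^4 mod 41  (bits of 4 = 100)
  bit 0 = 1: r = r^2 * 26 mod 41 = 1^2 * 26 = 1*26 = 26
  bit 1 = 0: r = r^2 mod 41 = 26^2 = 20
  bit 2 = 0: r = r^2 mod 41 = 20^2 = 31
  -> A = 31
B = 26^31 mod 41  (bits of 31 = 11111)
  bit 0 = 1: r = r^2 * 26 mod 41 = 1^2 * 26 = 1*26 = 26
  bit 1 = 1: r = r^2 * 26 mod 41 = 26^2 * 26 = 20*26 = 28
  bit 2 = 1: r = r^2 * 26 mod 41 = 28^2 * 26 = 5*26 = 7
  bit 3 = 1: r = r^2 * 26 mod 41 = 7^2 * 26 = 8*26 = 3
  bit 4 = 1: r = r^2 * 26 mod 41 = 3^2 * 26 = 9*26 = 29
  -> B = 29
s = B^a = 29^4 mod 41  (bits of 4 = 100)
  bit 0 = 1: r = r^2 * 29 mod 41 = 1^2 * 29 = 1*29 = 29
  bit 1 = 0: r = r^2 mod 41 = 29^2 = 21
  bit 2 = 0: r = r^2 mod 41 = 21^2 = 31
  -> s = B^a = 31

Answer: 31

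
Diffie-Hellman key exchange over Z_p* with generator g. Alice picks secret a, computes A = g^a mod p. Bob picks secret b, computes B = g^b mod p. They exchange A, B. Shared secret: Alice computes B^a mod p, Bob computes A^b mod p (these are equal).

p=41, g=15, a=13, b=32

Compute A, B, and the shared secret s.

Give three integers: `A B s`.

Answer: 6 16 37

Derivation:
A = 15^13 mod 41  (bits of 13 = 1101)
  bit 0 = 1: r = r^2 * 15 mod 41 = 1^2 * 15 = 1*15 = 15
  bit 1 = 1: r = r^2 * 15 mod 41 = 15^2 * 15 = 20*15 = 13
  bit 2 = 0: r = r^2 mod 41 = 13^2 = 5
  bit 3 = 1: r = r^2 * 15 mod 41 = 5^2 * 15 = 25*15 = 6
  -> A = 6
B = 15^32 mod 41  (bits of 32 = 100000)
  bit 0 = 1: r = r^2 * 15 mod 41 = 1^2 * 15 = 1*15 = 15
  bit 1 = 0: r = r^2 mod 41 = 15^2 = 20
  bit 2 = 0: r = r^2 mod 41 = 20^2 = 31
  bit 3 = 0: r = r^2 mod 41 = 31^2 = 18
  bit 4 = 0: r = r^2 mod 41 = 18^2 = 37
  bit 5 = 0: r = r^2 mod 41 = 37^2 = 16
  -> B = 16
s = B^a = 16^13 mod 41  (bits of 13 = 1101)
  bit 0 = 1: r = r^2 * 16 mod 41 = 1^2 * 16 = 1*16 = 16
  bit 1 = 1: r = r^2 * 16 mod 41 = 16^2 * 16 = 10*16 = 37
  bit 2 = 0: r = r^2 mod 41 = 37^2 = 16
  bit 3 = 1: r = r^2 * 16 mod 41 = 16^2 * 16 = 10*16 = 37
  -> s = B^a = 37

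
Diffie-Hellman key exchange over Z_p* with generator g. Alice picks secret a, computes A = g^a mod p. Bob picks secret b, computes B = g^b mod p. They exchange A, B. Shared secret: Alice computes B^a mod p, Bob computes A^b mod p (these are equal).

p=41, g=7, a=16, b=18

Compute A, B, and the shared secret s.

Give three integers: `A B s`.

A = 7^16 mod 41  (bits of 16 = 10000)
  bit 0 = 1: r = r^2 * 7 mod 41 = 1^2 * 7 = 1*7 = 7
  bit 1 = 0: r = r^2 mod 41 = 7^2 = 8
  bit 2 = 0: r = r^2 mod 41 = 8^2 = 23
  bit 3 = 0: r = r^2 mod 41 = 23^2 = 37
  bit 4 = 0: r = r^2 mod 41 = 37^2 = 16
  -> A = 16
B = 7^18 mod 41  (bits of 18 = 10010)
  bit 0 = 1: r = r^2 * 7 mod 41 = 1^2 * 7 = 1*7 = 7
  bit 1 = 0: r = r^2 mod 41 = 7^2 = 8
  bit 2 = 0: r = r^2 mod 41 = 8^2 = 23
  bit 3 = 1: r = r^2 * 7 mod 41 = 23^2 * 7 = 37*7 = 13
  bit 4 = 0: r = r^2 mod 41 = 13^2 = 5
  -> B = 5
s = B^a = 5^16 mod 41  (bits of 16 = 10000)
  bit 0 = 1: r = r^2 * 5 mod 41 = 1^2 * 5 = 1*5 = 5
  bit 1 = 0: r = r^2 mod 41 = 5^2 = 25
  bit 2 = 0: r = r^2 mod 41 = 25^2 = 10
  bit 3 = 0: r = r^2 mod 41 = 10^2 = 18
  bit 4 = 0: r = r^2 mod 41 = 18^2 = 37
  -> s = B^a = 37

Answer: 16 5 37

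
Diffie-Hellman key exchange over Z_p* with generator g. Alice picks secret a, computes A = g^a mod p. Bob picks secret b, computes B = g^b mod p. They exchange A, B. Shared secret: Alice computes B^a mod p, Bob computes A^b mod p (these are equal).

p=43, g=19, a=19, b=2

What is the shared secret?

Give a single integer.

A = 19^19 mod 43  (bits of 19 = 10011)
  bit 0 = 1: r = r^2 * 19 mod 43 = 1^2 * 19 = 1*19 = 19
  bit 1 = 0: r = r^2 mod 43 = 19^2 = 17
  bit 2 = 0: r = r^2 mod 43 = 17^2 = 31
  bit 3 = 1: r = r^2 * 19 mod 43 = 31^2 * 19 = 15*19 = 27
  bit 4 = 1: r = r^2 * 19 mod 43 = 27^2 * 19 = 41*19 = 5
  -> A = 5
B = 19^2 mod 43  (bits of 2 = 10)
  bit 0 = 1: r = r^2 * 19 mod 43 = 1^2 * 19 = 1*19 = 19
  bit 1 = 0: r = r^2 mod 43 = 19^2 = 17
  -> B = 17
s = B^a = 17^19 mod 43  (bits of 19 = 10011)
  bit 0 = 1: r = r^2 * 17 mod 43 = 1^2 * 17 = 1*17 = 17
  bit 1 = 0: r = r^2 mod 43 = 17^2 = 31
  bit 2 = 0: r = r^2 mod 43 = 31^2 = 15
  bit 3 = 1: r = r^2 * 17 mod 43 = 15^2 * 17 = 10*17 = 41
  bit 4 = 1: r = r^2 * 17 mod 43 = 41^2 * 17 = 4*17 = 25
  -> s = B^a = 25

Answer: 25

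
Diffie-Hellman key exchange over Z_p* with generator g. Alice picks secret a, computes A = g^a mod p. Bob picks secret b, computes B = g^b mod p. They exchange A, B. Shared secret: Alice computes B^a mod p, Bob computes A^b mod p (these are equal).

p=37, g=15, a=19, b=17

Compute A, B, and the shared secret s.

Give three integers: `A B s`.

Answer: 22 32 5

Derivation:
A = 15^19 mod 37  (bits of 19 = 10011)
  bit 0 = 1: r = r^2 * 15 mod 37 = 1^2 * 15 = 1*15 = 15
  bit 1 = 0: r = r^2 mod 37 = 15^2 = 3
  bit 2 = 0: r = r^2 mod 37 = 3^2 = 9
  bit 3 = 1: r = r^2 * 15 mod 37 = 9^2 * 15 = 7*15 = 31
  bit 4 = 1: r = r^2 * 15 mod 37 = 31^2 * 15 = 36*15 = 22
  -> A = 22
B = 15^17 mod 37  (bits of 17 = 10001)
  bit 0 = 1: r = r^2 * 15 mod 37 = 1^2 * 15 = 1*15 = 15
  bit 1 = 0: r = r^2 mod 37 = 15^2 = 3
  bit 2 = 0: r = r^2 mod 37 = 3^2 = 9
  bit 3 = 0: r = r^2 mod 37 = 9^2 = 7
  bit 4 = 1: r = r^2 * 15 mod 37 = 7^2 * 15 = 12*15 = 32
  -> B = 32
s = B^a = 32^19 mod 37  (bits of 19 = 10011)
  bit 0 = 1: r = r^2 * 32 mod 37 = 1^2 * 32 = 1*32 = 32
  bit 1 = 0: r = r^2 mod 37 = 32^2 = 25
  bit 2 = 0: r = r^2 mod 37 = 25^2 = 33
  bit 3 = 1: r = r^2 * 32 mod 37 = 33^2 * 32 = 16*32 = 31
  bit 4 = 1: r = r^2 * 32 mod 37 = 31^2 * 32 = 36*32 = 5
  -> s = B^a = 5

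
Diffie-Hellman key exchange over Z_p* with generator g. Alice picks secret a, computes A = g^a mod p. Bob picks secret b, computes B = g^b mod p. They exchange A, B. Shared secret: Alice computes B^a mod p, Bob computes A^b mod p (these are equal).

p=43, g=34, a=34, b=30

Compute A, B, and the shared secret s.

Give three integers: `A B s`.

A = 34^34 mod 43  (bits of 34 = 100010)
  bit 0 = 1: r = r^2 * 34 mod 43 = 1^2 * 34 = 1*34 = 34
  bit 1 = 0: r = r^2 mod 43 = 34^2 = 38
  bit 2 = 0: r = r^2 mod 43 = 38^2 = 25
  bit 3 = 0: r = r^2 mod 43 = 25^2 = 23
  bit 4 = 1: r = r^2 * 34 mod 43 = 23^2 * 34 = 13*34 = 12
  bit 5 = 0: r = r^2 mod 43 = 12^2 = 15
  -> A = 15
B = 34^30 mod 43  (bits of 30 = 11110)
  bit 0 = 1: r = r^2 * 34 mod 43 = 1^2 * 34 = 1*34 = 34
  bit 1 = 1: r = r^2 * 34 mod 43 = 34^2 * 34 = 38*34 = 2
  bit 2 = 1: r = r^2 * 34 mod 43 = 2^2 * 34 = 4*34 = 7
  bit 3 = 1: r = r^2 * 34 mod 43 = 7^2 * 34 = 6*34 = 32
  bit 4 = 0: r = r^2 mod 43 = 32^2 = 35
  -> B = 35
s = B^a = 35^34 mod 43  (bits of 34 = 100010)
  bit 0 = 1: r = r^2 * 35 mod 43 = 1^2 * 35 = 1*35 = 35
  bit 1 = 0: r = r^2 mod 43 = 35^2 = 21
  bit 2 = 0: r = r^2 mod 43 = 21^2 = 11
  bit 3 = 0: r = r^2 mod 43 = 11^2 = 35
  bit 4 = 1: r = r^2 * 35 mod 43 = 35^2 * 35 = 21*35 = 4
  bit 5 = 0: r = r^2 mod 43 = 4^2 = 16
  -> s = B^a = 16

Answer: 15 35 16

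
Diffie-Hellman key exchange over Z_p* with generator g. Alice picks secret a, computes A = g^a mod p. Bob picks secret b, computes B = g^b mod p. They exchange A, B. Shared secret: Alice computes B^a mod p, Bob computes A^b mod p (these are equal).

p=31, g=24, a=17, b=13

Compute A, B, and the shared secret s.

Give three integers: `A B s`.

A = 24^17 mod 31  (bits of 17 = 10001)
  bit 0 = 1: r = r^2 * 24 mod 31 = 1^2 * 24 = 1*24 = 24
  bit 1 = 0: r = r^2 mod 31 = 24^2 = 18
  bit 2 = 0: r = r^2 mod 31 = 18^2 = 14
  bit 3 = 0: r = r^2 mod 31 = 14^2 = 10
  bit 4 = 1: r = r^2 * 24 mod 31 = 10^2 * 24 = 7*24 = 13
  -> A = 13
B = 24^13 mod 31  (bits of 13 = 1101)
  bit 0 = 1: r = r^2 * 24 mod 31 = 1^2 * 24 = 1*24 = 24
  bit 1 = 1: r = r^2 * 24 mod 31 = 24^2 * 24 = 18*24 = 29
  bit 2 = 0: r = r^2 mod 31 = 29^2 = 4
  bit 3 = 1: r = r^2 * 24 mod 31 = 4^2 * 24 = 16*24 = 12
  -> B = 12
s = B^a = 12^17 mod 31  (bits of 17 = 10001)
  bit 0 = 1: r = r^2 * 12 mod 31 = 1^2 * 12 = 1*12 = 12
  bit 1 = 0: r = r^2 mod 31 = 12^2 = 20
  bit 2 = 0: r = r^2 mod 31 = 20^2 = 28
  bit 3 = 0: r = r^2 mod 31 = 28^2 = 9
  bit 4 = 1: r = r^2 * 12 mod 31 = 9^2 * 12 = 19*12 = 11
  -> s = B^a = 11

Answer: 13 12 11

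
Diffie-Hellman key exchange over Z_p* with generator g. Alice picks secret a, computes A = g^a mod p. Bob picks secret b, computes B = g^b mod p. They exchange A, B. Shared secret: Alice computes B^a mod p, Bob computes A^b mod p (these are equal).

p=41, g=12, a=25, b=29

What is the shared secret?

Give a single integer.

A = 12^25 mod 41  (bits of 25 = 11001)
  bit 0 = 1: r = r^2 * 12 mod 41 = 1^2 * 12 = 1*12 = 12
  bit 1 = 1: r = r^2 * 12 mod 41 = 12^2 * 12 = 21*12 = 6
  bit 2 = 0: r = r^2 mod 41 = 6^2 = 36
  bit 3 = 0: r = r^2 mod 41 = 36^2 = 25
  bit 4 = 1: r = r^2 * 12 mod 41 = 25^2 * 12 = 10*12 = 38
  -> A = 38
B = 12^29 mod 41  (bits of 29 = 11101)
  bit 0 = 1: r = r^2 * 12 mod 41 = 1^2 * 12 = 1*12 = 12
  bit 1 = 1: r = r^2 * 12 mod 41 = 12^2 * 12 = 21*12 = 6
  bit 2 = 1: r = r^2 * 12 mod 41 = 6^2 * 12 = 36*12 = 22
  bit 3 = 0: r = r^2 mod 41 = 22^2 = 33
  bit 4 = 1: r = r^2 * 12 mod 41 = 33^2 * 12 = 23*12 = 30
  -> B = 30
s = B^a = 30^25 mod 41  (bits of 25 = 11001)
  bit 0 = 1: r = r^2 * 30 mod 41 = 1^2 * 30 = 1*30 = 30
  bit 1 = 1: r = r^2 * 30 mod 41 = 30^2 * 30 = 39*30 = 22
  bit 2 = 0: r = r^2 mod 41 = 22^2 = 33
  bit 3 = 0: r = r^2 mod 41 = 33^2 = 23
  bit 4 = 1: r = r^2 * 30 mod 41 = 23^2 * 30 = 37*30 = 3
  -> s = B^a = 3

Answer: 3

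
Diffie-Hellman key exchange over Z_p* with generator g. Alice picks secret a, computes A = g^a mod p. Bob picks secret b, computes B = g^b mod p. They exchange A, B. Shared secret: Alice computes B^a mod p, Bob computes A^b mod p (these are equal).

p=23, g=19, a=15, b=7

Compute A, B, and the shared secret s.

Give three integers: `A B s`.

A = 19^15 mod 23  (bits of 15 = 1111)
  bit 0 = 1: r = r^2 * 19 mod 23 = 1^2 * 19 = 1*19 = 19
  bit 1 = 1: r = r^2 * 19 mod 23 = 19^2 * 19 = 16*19 = 5
  bit 2 = 1: r = r^2 * 19 mod 23 = 5^2 * 19 = 2*19 = 15
  bit 3 = 1: r = r^2 * 19 mod 23 = 15^2 * 19 = 18*19 = 20
  -> A = 20
B = 19^7 mod 23  (bits of 7 = 111)
  bit 0 = 1: r = r^2 * 19 mod 23 = 1^2 * 19 = 1*19 = 19
  bit 1 = 1: r = r^2 * 19 mod 23 = 19^2 * 19 = 16*19 = 5
  bit 2 = 1: r = r^2 * 19 mod 23 = 5^2 * 19 = 2*19 = 15
  -> B = 15
s = B^a = 15^15 mod 23  (bits of 15 = 1111)
  bit 0 = 1: r = r^2 * 15 mod 23 = 1^2 * 15 = 1*15 = 15
  bit 1 = 1: r = r^2 * 15 mod 23 = 15^2 * 15 = 18*15 = 17
  bit 2 = 1: r = r^2 * 15 mod 23 = 17^2 * 15 = 13*15 = 11
  bit 3 = 1: r = r^2 * 15 mod 23 = 11^2 * 15 = 6*15 = 21
  -> s = B^a = 21

Answer: 20 15 21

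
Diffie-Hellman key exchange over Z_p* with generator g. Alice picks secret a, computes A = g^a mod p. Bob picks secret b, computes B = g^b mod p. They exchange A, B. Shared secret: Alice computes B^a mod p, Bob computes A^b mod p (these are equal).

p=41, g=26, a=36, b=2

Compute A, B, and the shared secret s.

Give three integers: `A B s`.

A = 26^36 mod 41  (bits of 36 = 100100)
  bit 0 = 1: r = r^2 * 26 mod 41 = 1^2 * 26 = 1*26 = 26
  bit 1 = 0: r = r^2 mod 41 = 26^2 = 20
  bit 2 = 0: r = r^2 mod 41 = 20^2 = 31
  bit 3 = 1: r = r^2 * 26 mod 41 = 31^2 * 26 = 18*26 = 17
  bit 4 = 0: r = r^2 mod 41 = 17^2 = 2
  bit 5 = 0: r = r^2 mod 41 = 2^2 = 4
  -> A = 4
B = 26^2 mod 41  (bits of 2 = 10)
  bit 0 = 1: r = r^2 * 26 mod 41 = 1^2 * 26 = 1*26 = 26
  bit 1 = 0: r = r^2 mod 41 = 26^2 = 20
  -> B = 20
s = B^a = 20^36 mod 41  (bits of 36 = 100100)
  bit 0 = 1: r = r^2 * 20 mod 41 = 1^2 * 20 = 1*20 = 20
  bit 1 = 0: r = r^2 mod 41 = 20^2 = 31
  bit 2 = 0: r = r^2 mod 41 = 31^2 = 18
  bit 3 = 1: r = r^2 * 20 mod 41 = 18^2 * 20 = 37*20 = 2
  bit 4 = 0: r = r^2 mod 41 = 2^2 = 4
  bit 5 = 0: r = r^2 mod 41 = 4^2 = 16
  -> s = B^a = 16

Answer: 4 20 16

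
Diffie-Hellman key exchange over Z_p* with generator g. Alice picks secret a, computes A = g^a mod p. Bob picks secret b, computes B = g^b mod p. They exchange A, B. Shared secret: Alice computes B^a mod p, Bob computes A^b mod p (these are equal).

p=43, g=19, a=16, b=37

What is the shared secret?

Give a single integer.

A = 19^16 mod 43  (bits of 16 = 10000)
  bit 0 = 1: r = r^2 * 19 mod 43 = 1^2 * 19 = 1*19 = 19
  bit 1 = 0: r = r^2 mod 43 = 19^2 = 17
  bit 2 = 0: r = r^2 mod 43 = 17^2 = 31
  bit 3 = 0: r = r^2 mod 43 = 31^2 = 15
  bit 4 = 0: r = r^2 mod 43 = 15^2 = 10
  -> A = 10
B = 19^37 mod 43  (bits of 37 = 100101)
  bit 0 = 1: r = r^2 * 19 mod 43 = 1^2 * 19 = 1*19 = 19
  bit 1 = 0: r = r^2 mod 43 = 19^2 = 17
  bit 2 = 0: r = r^2 mod 43 = 17^2 = 31
  bit 3 = 1: r = r^2 * 19 mod 43 = 31^2 * 19 = 15*19 = 27
  bit 4 = 0: r = r^2 mod 43 = 27^2 = 41
  bit 5 = 1: r = r^2 * 19 mod 43 = 41^2 * 19 = 4*19 = 33
  -> B = 33
s = B^a = 33^16 mod 43  (bits of 16 = 10000)
  bit 0 = 1: r = r^2 * 33 mod 43 = 1^2 * 33 = 1*33 = 33
  bit 1 = 0: r = r^2 mod 43 = 33^2 = 14
  bit 2 = 0: r = r^2 mod 43 = 14^2 = 24
  bit 3 = 0: r = r^2 mod 43 = 24^2 = 17
  bit 4 = 0: r = r^2 mod 43 = 17^2 = 31
  -> s = B^a = 31

Answer: 31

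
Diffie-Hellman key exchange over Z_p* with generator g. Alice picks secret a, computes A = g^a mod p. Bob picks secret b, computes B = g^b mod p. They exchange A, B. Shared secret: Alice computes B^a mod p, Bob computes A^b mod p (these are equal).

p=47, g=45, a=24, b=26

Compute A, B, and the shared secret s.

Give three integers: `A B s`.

Answer: 2 8 8

Derivation:
A = 45^24 mod 47  (bits of 24 = 11000)
  bit 0 = 1: r = r^2 * 45 mod 47 = 1^2 * 45 = 1*45 = 45
  bit 1 = 1: r = r^2 * 45 mod 47 = 45^2 * 45 = 4*45 = 39
  bit 2 = 0: r = r^2 mod 47 = 39^2 = 17
  bit 3 = 0: r = r^2 mod 47 = 17^2 = 7
  bit 4 = 0: r = r^2 mod 47 = 7^2 = 2
  -> A = 2
B = 45^26 mod 47  (bits of 26 = 11010)
  bit 0 = 1: r = r^2 * 45 mod 47 = 1^2 * 45 = 1*45 = 45
  bit 1 = 1: r = r^2 * 45 mod 47 = 45^2 * 45 = 4*45 = 39
  bit 2 = 0: r = r^2 mod 47 = 39^2 = 17
  bit 3 = 1: r = r^2 * 45 mod 47 = 17^2 * 45 = 7*45 = 33
  bit 4 = 0: r = r^2 mod 47 = 33^2 = 8
  -> B = 8
s = B^a = 8^24 mod 47  (bits of 24 = 11000)
  bit 0 = 1: r = r^2 * 8 mod 47 = 1^2 * 8 = 1*8 = 8
  bit 1 = 1: r = r^2 * 8 mod 47 = 8^2 * 8 = 17*8 = 42
  bit 2 = 0: r = r^2 mod 47 = 42^2 = 25
  bit 3 = 0: r = r^2 mod 47 = 25^2 = 14
  bit 4 = 0: r = r^2 mod 47 = 14^2 = 8
  -> s = B^a = 8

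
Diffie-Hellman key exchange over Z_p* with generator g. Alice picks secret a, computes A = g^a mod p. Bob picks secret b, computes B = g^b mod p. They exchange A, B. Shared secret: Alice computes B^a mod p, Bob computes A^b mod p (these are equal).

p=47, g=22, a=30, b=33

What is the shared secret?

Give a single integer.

A = 22^30 mod 47  (bits of 30 = 11110)
  bit 0 = 1: r = r^2 * 22 mod 47 = 1^2 * 22 = 1*22 = 22
  bit 1 = 1: r = r^2 * 22 mod 47 = 22^2 * 22 = 14*22 = 26
  bit 2 = 1: r = r^2 * 22 mod 47 = 26^2 * 22 = 18*22 = 20
  bit 3 = 1: r = r^2 * 22 mod 47 = 20^2 * 22 = 24*22 = 11
  bit 4 = 0: r = r^2 mod 47 = 11^2 = 27
  -> A = 27
B = 22^33 mod 47  (bits of 33 = 100001)
  bit 0 = 1: r = r^2 * 22 mod 47 = 1^2 * 22 = 1*22 = 22
  bit 1 = 0: r = r^2 mod 47 = 22^2 = 14
  bit 2 = 0: r = r^2 mod 47 = 14^2 = 8
  bit 3 = 0: r = r^2 mod 47 = 8^2 = 17
  bit 4 = 0: r = r^2 mod 47 = 17^2 = 7
  bit 5 = 1: r = r^2 * 22 mod 47 = 7^2 * 22 = 2*22 = 44
  -> B = 44
s = B^a = 44^30 mod 47  (bits of 30 = 11110)
  bit 0 = 1: r = r^2 * 44 mod 47 = 1^2 * 44 = 1*44 = 44
  bit 1 = 1: r = r^2 * 44 mod 47 = 44^2 * 44 = 9*44 = 20
  bit 2 = 1: r = r^2 * 44 mod 47 = 20^2 * 44 = 24*44 = 22
  bit 3 = 1: r = r^2 * 44 mod 47 = 22^2 * 44 = 14*44 = 5
  bit 4 = 0: r = r^2 mod 47 = 5^2 = 25
  -> s = B^a = 25

Answer: 25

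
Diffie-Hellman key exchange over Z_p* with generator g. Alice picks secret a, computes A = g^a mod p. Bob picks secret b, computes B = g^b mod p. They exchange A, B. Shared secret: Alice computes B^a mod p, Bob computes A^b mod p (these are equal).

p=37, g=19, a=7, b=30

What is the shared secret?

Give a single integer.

Answer: 27

Derivation:
A = 19^7 mod 37  (bits of 7 = 111)
  bit 0 = 1: r = r^2 * 19 mod 37 = 1^2 * 19 = 1*19 = 19
  bit 1 = 1: r = r^2 * 19 mod 37 = 19^2 * 19 = 28*19 = 14
  bit 2 = 1: r = r^2 * 19 mod 37 = 14^2 * 19 = 11*19 = 24
  -> A = 24
B = 19^30 mod 37  (bits of 30 = 11110)
  bit 0 = 1: r = r^2 * 19 mod 37 = 1^2 * 19 = 1*19 = 19
  bit 1 = 1: r = r^2 * 19 mod 37 = 19^2 * 19 = 28*19 = 14
  bit 2 = 1: r = r^2 * 19 mod 37 = 14^2 * 19 = 11*19 = 24
  bit 3 = 1: r = r^2 * 19 mod 37 = 24^2 * 19 = 21*19 = 29
  bit 4 = 0: r = r^2 mod 37 = 29^2 = 27
  -> B = 27
s = B^a = 27^7 mod 37  (bits of 7 = 111)
  bit 0 = 1: r = r^2 * 27 mod 37 = 1^2 * 27 = 1*27 = 27
  bit 1 = 1: r = r^2 * 27 mod 37 = 27^2 * 27 = 26*27 = 36
  bit 2 = 1: r = r^2 * 27 mod 37 = 36^2 * 27 = 1*27 = 27
  -> s = B^a = 27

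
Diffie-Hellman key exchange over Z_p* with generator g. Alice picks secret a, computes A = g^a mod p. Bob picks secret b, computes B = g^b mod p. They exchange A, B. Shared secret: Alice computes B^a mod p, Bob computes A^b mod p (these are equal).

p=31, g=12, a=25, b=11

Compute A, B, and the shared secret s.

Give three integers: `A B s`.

A = 12^25 mod 31  (bits of 25 = 11001)
  bit 0 = 1: r = r^2 * 12 mod 31 = 1^2 * 12 = 1*12 = 12
  bit 1 = 1: r = r^2 * 12 mod 31 = 12^2 * 12 = 20*12 = 23
  bit 2 = 0: r = r^2 mod 31 = 23^2 = 2
  bit 3 = 0: r = r^2 mod 31 = 2^2 = 4
  bit 4 = 1: r = r^2 * 12 mod 31 = 4^2 * 12 = 16*12 = 6
  -> A = 6
B = 12^11 mod 31  (bits of 11 = 1011)
  bit 0 = 1: r = r^2 * 12 mod 31 = 1^2 * 12 = 1*12 = 12
  bit 1 = 0: r = r^2 mod 31 = 12^2 = 20
  bit 2 = 1: r = r^2 * 12 mod 31 = 20^2 * 12 = 28*12 = 26
  bit 3 = 1: r = r^2 * 12 mod 31 = 26^2 * 12 = 25*12 = 21
  -> B = 21
s = B^a = 21^25 mod 31  (bits of 25 = 11001)
  bit 0 = 1: r = r^2 * 21 mod 31 = 1^2 * 21 = 1*21 = 21
  bit 1 = 1: r = r^2 * 21 mod 31 = 21^2 * 21 = 7*21 = 23
  bit 2 = 0: r = r^2 mod 31 = 23^2 = 2
  bit 3 = 0: r = r^2 mod 31 = 2^2 = 4
  bit 4 = 1: r = r^2 * 21 mod 31 = 4^2 * 21 = 16*21 = 26
  -> s = B^a = 26

Answer: 6 21 26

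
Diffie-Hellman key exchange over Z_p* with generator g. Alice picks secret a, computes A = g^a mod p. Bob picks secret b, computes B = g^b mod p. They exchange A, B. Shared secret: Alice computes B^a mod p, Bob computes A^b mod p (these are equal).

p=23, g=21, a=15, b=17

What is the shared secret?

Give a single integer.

Answer: 19

Derivation:
A = 21^15 mod 23  (bits of 15 = 1111)
  bit 0 = 1: r = r^2 * 21 mod 23 = 1^2 * 21 = 1*21 = 21
  bit 1 = 1: r = r^2 * 21 mod 23 = 21^2 * 21 = 4*21 = 15
  bit 2 = 1: r = r^2 * 21 mod 23 = 15^2 * 21 = 18*21 = 10
  bit 3 = 1: r = r^2 * 21 mod 23 = 10^2 * 21 = 8*21 = 7
  -> A = 7
B = 21^17 mod 23  (bits of 17 = 10001)
  bit 0 = 1: r = r^2 * 21 mod 23 = 1^2 * 21 = 1*21 = 21
  bit 1 = 0: r = r^2 mod 23 = 21^2 = 4
  bit 2 = 0: r = r^2 mod 23 = 4^2 = 16
  bit 3 = 0: r = r^2 mod 23 = 16^2 = 3
  bit 4 = 1: r = r^2 * 21 mod 23 = 3^2 * 21 = 9*21 = 5
  -> B = 5
s = B^a = 5^15 mod 23  (bits of 15 = 1111)
  bit 0 = 1: r = r^2 * 5 mod 23 = 1^2 * 5 = 1*5 = 5
  bit 1 = 1: r = r^2 * 5 mod 23 = 5^2 * 5 = 2*5 = 10
  bit 2 = 1: r = r^2 * 5 mod 23 = 10^2 * 5 = 8*5 = 17
  bit 3 = 1: r = r^2 * 5 mod 23 = 17^2 * 5 = 13*5 = 19
  -> s = B^a = 19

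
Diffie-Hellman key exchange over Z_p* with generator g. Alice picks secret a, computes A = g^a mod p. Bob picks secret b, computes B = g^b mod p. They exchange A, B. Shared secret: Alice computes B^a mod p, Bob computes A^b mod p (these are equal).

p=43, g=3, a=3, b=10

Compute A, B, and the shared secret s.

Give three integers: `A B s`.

Answer: 27 10 11

Derivation:
A = 3^3 mod 43  (bits of 3 = 11)
  bit 0 = 1: r = r^2 * 3 mod 43 = 1^2 * 3 = 1*3 = 3
  bit 1 = 1: r = r^2 * 3 mod 43 = 3^2 * 3 = 9*3 = 27
  -> A = 27
B = 3^10 mod 43  (bits of 10 = 1010)
  bit 0 = 1: r = r^2 * 3 mod 43 = 1^2 * 3 = 1*3 = 3
  bit 1 = 0: r = r^2 mod 43 = 3^2 = 9
  bit 2 = 1: r = r^2 * 3 mod 43 = 9^2 * 3 = 38*3 = 28
  bit 3 = 0: r = r^2 mod 43 = 28^2 = 10
  -> B = 10
s = B^a = 10^3 mod 43  (bits of 3 = 11)
  bit 0 = 1: r = r^2 * 10 mod 43 = 1^2 * 10 = 1*10 = 10
  bit 1 = 1: r = r^2 * 10 mod 43 = 10^2 * 10 = 14*10 = 11
  -> s = B^a = 11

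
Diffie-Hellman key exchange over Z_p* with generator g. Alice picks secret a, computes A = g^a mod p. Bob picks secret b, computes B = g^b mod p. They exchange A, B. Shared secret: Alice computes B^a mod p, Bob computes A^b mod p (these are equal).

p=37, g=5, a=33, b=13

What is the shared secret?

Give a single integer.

A = 5^33 mod 37  (bits of 33 = 100001)
  bit 0 = 1: r = r^2 * 5 mod 37 = 1^2 * 5 = 1*5 = 5
  bit 1 = 0: r = r^2 mod 37 = 5^2 = 25
  bit 2 = 0: r = r^2 mod 37 = 25^2 = 33
  bit 3 = 0: r = r^2 mod 37 = 33^2 = 16
  bit 4 = 0: r = r^2 mod 37 = 16^2 = 34
  bit 5 = 1: r = r^2 * 5 mod 37 = 34^2 * 5 = 9*5 = 8
  -> A = 8
B = 5^13 mod 37  (bits of 13 = 1101)
  bit 0 = 1: r = r^2 * 5 mod 37 = 1^2 * 5 = 1*5 = 5
  bit 1 = 1: r = r^2 * 5 mod 37 = 5^2 * 5 = 25*5 = 14
  bit 2 = 0: r = r^2 mod 37 = 14^2 = 11
  bit 3 = 1: r = r^2 * 5 mod 37 = 11^2 * 5 = 10*5 = 13
  -> B = 13
s = B^a = 13^33 mod 37  (bits of 33 = 100001)
  bit 0 = 1: r = r^2 * 13 mod 37 = 1^2 * 13 = 1*13 = 13
  bit 1 = 0: r = r^2 mod 37 = 13^2 = 21
  bit 2 = 0: r = r^2 mod 37 = 21^2 = 34
  bit 3 = 0: r = r^2 mod 37 = 34^2 = 9
  bit 4 = 0: r = r^2 mod 37 = 9^2 = 7
  bit 5 = 1: r = r^2 * 13 mod 37 = 7^2 * 13 = 12*13 = 8
  -> s = B^a = 8

Answer: 8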